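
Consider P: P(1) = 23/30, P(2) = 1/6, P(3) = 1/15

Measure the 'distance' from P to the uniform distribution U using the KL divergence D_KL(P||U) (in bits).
0.5998 bits

U(i) = 1/3 for all i

D_KL(P||U) = Σ P(x) log₂(P(x) / (1/3))
           = Σ P(x) log₂(P(x)) + log₂(3)
           = log₂(3) - H(P)

H(P) = -Σ P(x) log₂(P(x)):
  -P(1)·log₂(P(1)) = -(23/30)·log₂(23/30) = 0.29389
  -P(2)·log₂(P(2)) = -(1/6)·log₂(1/6) = 0.43083
  -P(3)·log₂(P(3)) = -(1/15)·log₂(1/15) = 0.26046
H(P) = 0.29389 + 0.43083 + 0.26046 = 0.98518 bits

log₂(3) = 1.58496 bits

D_KL(P||U) = 1.58496 - 0.98518 = 0.59978 ≈ 0.5998 bits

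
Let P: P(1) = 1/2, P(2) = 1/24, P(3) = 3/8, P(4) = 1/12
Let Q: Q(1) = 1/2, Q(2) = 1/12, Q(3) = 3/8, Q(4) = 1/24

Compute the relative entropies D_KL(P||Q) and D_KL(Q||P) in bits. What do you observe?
D_KL(P||Q) = 0.0417 bits, D_KL(Q||P) = 0.0417 bits. The two directions give the same value here, because Q is a self-inverse relabeling of P; in general KL divergence is asymmetric.

D_KL(P||Q) = Σ P(x) log₂(P(x)/Q(x))

Computing term by term:
  P(1)·log₂(P(1)/Q(1)) = (1/2)·log₂((1/2)/(1/2)) = 0.00000
  P(2)·log₂(P(2)/Q(2)) = (1/24)·log₂((1/24)/(1/12)) = -0.04167
  P(3)·log₂(P(3)/Q(3)) = (3/8)·log₂((3/8)/(3/8)) = 0.00000
  P(4)·log₂(P(4)/Q(4)) = (1/12)·log₂((1/12)/(1/24)) = 0.08333

D_KL(P||Q) = 0.00000 - 0.04167 + 0.00000 + 0.08333 = 0.04166 ≈ 0.0417 bits

D_KL(Q||P) = Σ Q(x) log₂(Q(x)/P(x))

Computing term by term:
  Q(1)·log₂(Q(1)/P(1)) = (1/2)·log₂((1/2)/(1/2)) = 0.00000
  Q(2)·log₂(Q(2)/P(2)) = (1/12)·log₂((1/12)/(1/24)) = 0.08333
  Q(3)·log₂(Q(3)/P(3)) = (3/8)·log₂((3/8)/(3/8)) = 0.00000
  Q(4)·log₂(Q(4)/P(4)) = (1/24)·log₂((1/24)/(1/12)) = -0.04167

D_KL(Q||P) = 0.00000 + 0.08333 + 0.00000 - 0.04167 = 0.04166 ≈ 0.0417 bits

These ARE equal here. Q is P with outcomes relabeled (Q(2) = P(4), Q(4) = P(2)) by a relabeling that is its own inverse, so the two sums contain exactly the same terms in a different order. This is a special case — KL divergence is not symmetric in general: D_KL(P||Q) ≠ D_KL(Q||P) for most P, Q.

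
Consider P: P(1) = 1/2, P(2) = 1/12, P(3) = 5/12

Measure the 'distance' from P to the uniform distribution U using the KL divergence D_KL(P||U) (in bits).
0.2600 bits

U(i) = 1/3 for all i

D_KL(P||U) = Σ P(x) log₂(P(x) / (1/3))
           = Σ P(x) log₂(P(x)) + log₂(3)
           = log₂(3) - H(P)

H(P) = -Σ P(x) log₂(P(x)):
  -P(1)·log₂(P(1)) = -(1/2)·log₂(1/2) = 0.50000
  -P(2)·log₂(P(2)) = -(1/12)·log₂(1/12) = 0.29875
  -P(3)·log₂(P(3)) = -(5/12)·log₂(5/12) = 0.52626
H(P) = 0.50000 + 0.29875 + 0.52626 = 1.32501 bits

log₂(3) = 1.58496 bits

D_KL(P||U) = 1.58496 - 1.32501 = 0.25995 ≈ 0.2600 bits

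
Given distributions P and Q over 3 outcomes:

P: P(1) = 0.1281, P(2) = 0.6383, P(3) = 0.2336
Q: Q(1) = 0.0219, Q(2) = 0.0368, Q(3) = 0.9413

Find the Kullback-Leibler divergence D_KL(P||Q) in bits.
2.4843 bits

D_KL(P||Q) = Σ P(x) log₂(P(x)/Q(x))

Computing term by term:
  P(1)·log₂(P(1)/Q(1)) = 0.1281·log₂(0.1281/0.0219) = 0.32643
  P(2)·log₂(P(2)/Q(2)) = 0.6383·log₂(0.6383/0.0368) = 2.62753
  P(3)·log₂(P(3)/Q(3)) = 0.2336·log₂(0.2336/0.9413) = -0.46968

D_KL(P||Q) = 0.32643 + 2.62753 - 0.46968 = 2.48428 ≈ 2.4843 bits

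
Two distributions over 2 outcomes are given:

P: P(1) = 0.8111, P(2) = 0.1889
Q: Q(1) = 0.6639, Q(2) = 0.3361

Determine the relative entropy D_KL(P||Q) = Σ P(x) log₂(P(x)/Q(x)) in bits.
0.0773 bits

D_KL(P||Q) = Σ P(x) log₂(P(x)/Q(x))

Computing term by term:
  P(1)·log₂(P(1)/Q(1)) = 0.8111·log₂(0.8111/0.6639) = 0.23434
  P(2)·log₂(P(2)/Q(2)) = 0.1889·log₂(0.1889/0.3361) = -0.15703

D_KL(P||Q) = 0.23434 - 0.15703 = 0.07731 ≈ 0.0773 bits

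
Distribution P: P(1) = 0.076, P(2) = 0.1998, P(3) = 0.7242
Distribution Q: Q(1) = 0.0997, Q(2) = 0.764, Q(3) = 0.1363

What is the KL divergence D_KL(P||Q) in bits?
1.3287 bits

D_KL(P||Q) = Σ P(x) log₂(P(x)/Q(x))

Computing term by term:
  P(1)·log₂(P(1)/Q(1)) = 0.076·log₂(0.076/0.0997) = -0.02976
  P(2)·log₂(P(2)/Q(2)) = 0.1998·log₂(0.1998/0.764) = -0.38662
  P(3)·log₂(P(3)/Q(3)) = 0.7242·log₂(0.7242/0.1363) = 1.74503

D_KL(P||Q) = -0.02976 - 0.38662 + 1.74503 = 1.32865 ≈ 1.3287 bits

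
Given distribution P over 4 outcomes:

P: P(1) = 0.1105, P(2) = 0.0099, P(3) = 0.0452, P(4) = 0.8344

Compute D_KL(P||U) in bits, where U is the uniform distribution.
1.1631 bits

U(i) = 1/4 for all i

D_KL(P||U) = Σ P(x) log₂(P(x) / (1/4))
           = Σ P(x) log₂(P(x)) + log₂(4)
           = log₂(4) - H(P)

H(P) = -Σ P(x) log₂(P(x)):
  -P(1)·log₂(P(1)) = -(0.1105)·log₂(0.1105) = 0.35116
  -P(2)·log₂(P(2)) = -(0.0099)·log₂(0.0099) = 0.06592
  -P(3)·log₂(P(3)) = -(0.0452)·log₂(0.0452) = 0.20193
  -P(4)·log₂(P(4)) = -(0.8344)·log₂(0.8344) = 0.21794
H(P) = 0.35116 + 0.06592 + 0.20193 + 0.21794 = 0.83695 bits

log₂(4) = 2.00000 bits

D_KL(P||U) = 2.00000 - 0.83695 = 1.16305 ≈ 1.1631 bits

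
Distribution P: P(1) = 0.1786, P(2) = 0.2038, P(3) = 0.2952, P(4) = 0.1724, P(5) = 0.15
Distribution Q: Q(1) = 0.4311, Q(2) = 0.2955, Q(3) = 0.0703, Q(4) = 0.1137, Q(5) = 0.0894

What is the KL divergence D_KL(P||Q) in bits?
0.4903 bits

D_KL(P||Q) = Σ P(x) log₂(P(x)/Q(x))

Computing term by term:
  P(1)·log₂(P(1)/Q(1)) = 0.1786·log₂(0.1786/0.4311) = -0.22705
  P(2)·log₂(P(2)/Q(2)) = 0.2038·log₂(0.2038/0.2955) = -0.10924
  P(3)·log₂(P(3)/Q(3)) = 0.2952·log₂(0.2952/0.0703) = 0.61109
  P(4)·log₂(P(4)/Q(4)) = 0.1724·log₂(0.1724/0.1137) = 0.10353
  P(5)·log₂(P(5)/Q(5)) = 0.15·log₂(0.15/0.0894) = 0.11199

D_KL(P||Q) = -0.22705 - 0.10924 + 0.61109 + 0.10353 + 0.11199 = 0.49032 ≈ 0.4903 bits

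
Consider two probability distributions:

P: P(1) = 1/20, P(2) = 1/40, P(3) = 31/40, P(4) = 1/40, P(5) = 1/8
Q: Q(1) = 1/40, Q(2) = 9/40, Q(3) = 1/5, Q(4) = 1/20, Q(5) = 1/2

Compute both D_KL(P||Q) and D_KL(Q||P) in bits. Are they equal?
D_KL(P||Q) = 1.2103 bits, D_KL(Q||P) = 1.3474 bits. No, they are not equal.

D_KL(P||Q) = Σ P(x) log₂(P(x)/Q(x))

Computing term by term:
  P(1)·log₂(P(1)/Q(1)) = (1/20)·log₂((1/20)/(1/40)) = 0.05000
  P(2)·log₂(P(2)/Q(2)) = (1/40)·log₂((1/40)/(9/40)) = -0.07925
  P(3)·log₂(P(3)/Q(3)) = (31/40)·log₂((31/40)/(1/5)) = 1.51450
  P(4)·log₂(P(4)/Q(4)) = (1/40)·log₂((1/40)/(1/20)) = -0.02500
  P(5)·log₂(P(5)/Q(5)) = (1/8)·log₂((1/8)/(1/2)) = -0.25000

D_KL(P||Q) = 0.05000 - 0.07925 + 1.51450 - 0.02500 - 0.25000 = 1.21025 ≈ 1.2103 bits

D_KL(Q||P) = Σ Q(x) log₂(Q(x)/P(x))

Computing term by term:
  Q(1)·log₂(Q(1)/P(1)) = (1/40)·log₂((1/40)/(1/20)) = -0.02500
  Q(2)·log₂(Q(2)/P(2)) = (9/40)·log₂((9/40)/(1/40)) = 0.71323
  Q(3)·log₂(Q(3)/P(3)) = (1/5)·log₂((1/5)/(31/40)) = -0.39084
  Q(4)·log₂(Q(4)/P(4)) = (1/20)·log₂((1/20)/(1/40)) = 0.05000
  Q(5)·log₂(Q(5)/P(5)) = (1/2)·log₂((1/2)/(1/8)) = 1.00000

D_KL(Q||P) = -0.02500 + 0.71323 - 0.39084 + 0.05000 + 1.00000 = 1.34739 ≈ 1.3474 bits

These are NOT equal (difference: 0.1371 bits). KL divergence is asymmetric: D_KL(P||Q) ≠ D_KL(Q||P) in general.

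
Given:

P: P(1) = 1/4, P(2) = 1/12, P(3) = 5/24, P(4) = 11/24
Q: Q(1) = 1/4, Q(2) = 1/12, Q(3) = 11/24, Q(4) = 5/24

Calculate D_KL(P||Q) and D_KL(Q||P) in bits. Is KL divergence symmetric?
D_KL(P||Q) = 0.2844 bits, D_KL(Q||P) = 0.2844 bits. The two values coincide for this particular pair, but no — KL divergence is not symmetric in general.

D_KL(P||Q) = Σ P(x) log₂(P(x)/Q(x))

Computing term by term:
  P(1)·log₂(P(1)/Q(1)) = (1/4)·log₂((1/4)/(1/4)) = 0.00000
  P(2)·log₂(P(2)/Q(2)) = (1/12)·log₂((1/12)/(1/12)) = 0.00000
  P(3)·log₂(P(3)/Q(3)) = (5/24)·log₂((5/24)/(11/24)) = -0.23698
  P(4)·log₂(P(4)/Q(4)) = (11/24)·log₂((11/24)/(5/24)) = 0.52136

D_KL(P||Q) = 0.00000 + 0.00000 - 0.23698 + 0.52136 = 0.28438 ≈ 0.2844 bits

D_KL(Q||P) = Σ Q(x) log₂(Q(x)/P(x))

Computing term by term:
  Q(1)·log₂(Q(1)/P(1)) = (1/4)·log₂((1/4)/(1/4)) = 0.00000
  Q(2)·log₂(Q(2)/P(2)) = (1/12)·log₂((1/12)/(1/12)) = 0.00000
  Q(3)·log₂(Q(3)/P(3)) = (11/24)·log₂((11/24)/(5/24)) = 0.52136
  Q(4)·log₂(Q(4)/P(4)) = (5/24)·log₂((5/24)/(11/24)) = -0.23698

D_KL(Q||P) = 0.00000 + 0.00000 + 0.52136 - 0.23698 = 0.28438 ≈ 0.2844 bits

These ARE equal here. Q is P with outcomes relabeled (Q(3) = P(4), Q(4) = P(3)) by a relabeling that is its own inverse, so the two sums contain exactly the same terms in a different order. This is a special case — KL divergence is not symmetric in general: D_KL(P||Q) ≠ D_KL(Q||P) for most P, Q.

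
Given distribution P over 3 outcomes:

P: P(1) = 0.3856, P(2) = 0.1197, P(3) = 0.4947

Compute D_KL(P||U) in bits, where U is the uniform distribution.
0.1859 bits

U(i) = 1/3 for all i

D_KL(P||U) = Σ P(x) log₂(P(x) / (1/3))
           = Σ P(x) log₂(P(x)) + log₂(3)
           = log₂(3) - H(P)

H(P) = -Σ P(x) log₂(P(x)):
  -P(1)·log₂(P(1)) = -(0.3856)·log₂(0.3856) = 0.53013
  -P(2)·log₂(P(2)) = -(0.1197)·log₂(0.1197) = 0.36658
  -P(3)·log₂(P(3)) = -(0.4947)·log₂(0.4947) = 0.50231
H(P) = 0.53013 + 0.36658 + 0.50231 = 1.39902 bits

log₂(3) = 1.58496 bits

D_KL(P||U) = 1.58496 - 1.39902 = 0.18594 ≈ 0.1859 bits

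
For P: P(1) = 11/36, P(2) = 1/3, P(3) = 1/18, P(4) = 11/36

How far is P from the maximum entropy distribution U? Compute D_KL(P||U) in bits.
0.1947 bits

U(i) = 1/4 for all i

D_KL(P||U) = Σ P(x) log₂(P(x) / (1/4))
           = Σ P(x) log₂(P(x)) + log₂(4)
           = log₂(4) - H(P)

H(P) = -Σ P(x) log₂(P(x)):
  -P(1)·log₂(P(1)) = -(11/36)·log₂(11/36) = 0.52265
  -P(2)·log₂(P(2)) = -(1/3)·log₂(1/3) = 0.52832
  -P(3)·log₂(P(3)) = -(1/18)·log₂(1/18) = 0.23166
  -P(4)·log₂(P(4)) = -(11/36)·log₂(11/36) = 0.52265
H(P) = 0.52265 + 0.52832 + 0.23166 + 0.52265 = 1.80528 bits

log₂(4) = 2.00000 bits

D_KL(P||U) = 2.00000 - 1.80528 = 0.19472 ≈ 0.1947 bits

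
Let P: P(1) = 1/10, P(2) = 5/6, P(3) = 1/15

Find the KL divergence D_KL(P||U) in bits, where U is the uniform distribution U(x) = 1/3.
0.7731 bits

U(i) = 1/3 for all i

D_KL(P||U) = Σ P(x) log₂(P(x) / (1/3))
           = Σ P(x) log₂(P(x)) + log₂(3)
           = log₂(3) - H(P)

H(P) = -Σ P(x) log₂(P(x)):
  -P(1)·log₂(P(1)) = -(1/10)·log₂(1/10) = 0.33219
  -P(2)·log₂(P(2)) = -(5/6)·log₂(5/6) = 0.21920
  -P(3)·log₂(P(3)) = -(1/15)·log₂(1/15) = 0.26046
H(P) = 0.33219 + 0.21920 + 0.26046 = 0.81185 bits

log₂(3) = 1.58496 bits

D_KL(P||U) = 1.58496 - 0.81185 = 0.77311 ≈ 0.7731 bits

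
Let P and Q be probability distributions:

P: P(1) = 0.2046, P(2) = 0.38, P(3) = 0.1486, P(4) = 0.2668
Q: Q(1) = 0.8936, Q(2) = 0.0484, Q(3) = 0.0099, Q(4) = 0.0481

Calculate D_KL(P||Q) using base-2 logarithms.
1.9347 bits

D_KL(P||Q) = Σ P(x) log₂(P(x)/Q(x))

Computing term by term:
  P(1)·log₂(P(1)/Q(1)) = 0.2046·log₂(0.2046/0.8936) = -0.43515
  P(2)·log₂(P(2)/Q(2)) = 0.38·log₂(0.38/0.0484) = 1.12971
  P(3)·log₂(P(3)/Q(3)) = 0.1486·log₂(0.1486/0.0099) = 0.58071
  P(4)·log₂(P(4)/Q(4)) = 0.2668·log₂(0.2668/0.0481) = 0.65944

D_KL(P||Q) = -0.43515 + 1.12971 + 0.58071 + 0.65944 = 1.93471 ≈ 1.9347 bits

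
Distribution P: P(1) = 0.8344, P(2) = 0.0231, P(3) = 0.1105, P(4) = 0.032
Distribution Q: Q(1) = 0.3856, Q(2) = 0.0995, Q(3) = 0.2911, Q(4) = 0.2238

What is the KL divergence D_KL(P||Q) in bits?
0.6363 bits

D_KL(P||Q) = Σ P(x) log₂(P(x)/Q(x))

Computing term by term:
  P(1)·log₂(P(1)/Q(1)) = 0.8344·log₂(0.8344/0.3856) = 0.92922
  P(2)·log₂(P(2)/Q(2)) = 0.0231·log₂(0.0231/0.0995) = -0.04867
  P(3)·log₂(P(3)/Q(3)) = 0.1105·log₂(0.1105/0.2911) = -0.15442
  P(4)·log₂(P(4)/Q(4)) = 0.032·log₂(0.032/0.2238) = -0.08979

D_KL(P||Q) = 0.92922 - 0.04867 - 0.15442 - 0.08979 = 0.63634 ≈ 0.6363 bits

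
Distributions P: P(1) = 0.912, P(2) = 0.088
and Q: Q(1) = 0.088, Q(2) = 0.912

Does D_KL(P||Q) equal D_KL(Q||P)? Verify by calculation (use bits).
D_KL(P||Q) = 2.7797 bits, D_KL(Q||P) = 2.7797 bits. Yes — for this pair D_KL(P||Q) = D_KL(Q||P).

D_KL(P||Q) = Σ P(x) log₂(P(x)/Q(x))

Computing term by term:
  P(1)·log₂(P(1)/Q(1)) = 0.912·log₂(0.912/0.088) = 3.07659
  P(2)·log₂(P(2)/Q(2)) = 0.088·log₂(0.088/0.912) = -0.29686

D_KL(P||Q) = 3.07659 - 0.29686 = 2.77973 ≈ 2.7797 bits

D_KL(Q||P) = Σ Q(x) log₂(Q(x)/P(x))

Computing term by term:
  Q(1)·log₂(Q(1)/P(1)) = 0.088·log₂(0.088/0.912) = -0.29686
  Q(2)·log₂(Q(2)/P(2)) = 0.912·log₂(0.912/0.088) = 3.07659

D_KL(Q||P) = -0.29686 + 3.07659 = 2.77973 ≈ 2.7797 bits

These ARE equal here. Q is P with outcomes relabeled (Q(1) = P(2), Q(2) = P(1)) by a relabeling that is its own inverse, so the two sums contain exactly the same terms in a different order. This is a special case — KL divergence is not symmetric in general: D_KL(P||Q) ≠ D_KL(Q||P) for most P, Q.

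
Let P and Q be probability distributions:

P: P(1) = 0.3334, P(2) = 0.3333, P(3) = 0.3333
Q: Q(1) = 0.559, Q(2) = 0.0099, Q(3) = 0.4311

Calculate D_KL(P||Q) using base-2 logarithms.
1.3186 bits

D_KL(P||Q) = Σ P(x) log₂(P(x)/Q(x))

Computing term by term:
  P(1)·log₂(P(1)/Q(1)) = 0.3334·log₂(0.3334/0.559) = -0.24858
  P(2)·log₂(P(2)/Q(2)) = 0.3333·log₂(0.3333/0.0099) = 1.69091
  P(3)·log₂(P(3)/Q(3)) = 0.3333·log₂(0.3333/0.4311) = -0.12372

D_KL(P||Q) = -0.24858 + 1.69091 - 0.12372 = 1.31861 ≈ 1.3186 bits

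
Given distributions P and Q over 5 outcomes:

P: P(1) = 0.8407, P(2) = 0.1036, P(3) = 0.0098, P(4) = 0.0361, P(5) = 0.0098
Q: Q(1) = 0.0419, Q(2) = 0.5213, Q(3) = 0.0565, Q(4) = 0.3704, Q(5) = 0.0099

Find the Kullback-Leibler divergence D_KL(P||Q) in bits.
3.2497 bits

D_KL(P||Q) = Σ P(x) log₂(P(x)/Q(x))

Computing term by term:
  P(1)·log₂(P(1)/Q(1)) = 0.8407·log₂(0.8407/0.0419) = 3.63735
  P(2)·log₂(P(2)/Q(2)) = 0.1036·log₂(0.1036/0.5213) = -0.24150
  P(3)·log₂(P(3)/Q(3)) = 0.0098·log₂(0.0098/0.0565) = -0.02477
  P(4)·log₂(P(4)/Q(4)) = 0.0361·log₂(0.0361/0.3704) = -0.12126
  P(5)·log₂(P(5)/Q(5)) = 0.0098·log₂(0.0098/0.0099) = -0.00014

D_KL(P||Q) = 3.63735 - 0.24150 - 0.02477 - 0.12126 - 0.00014 = 3.24968 ≈ 3.2497 bits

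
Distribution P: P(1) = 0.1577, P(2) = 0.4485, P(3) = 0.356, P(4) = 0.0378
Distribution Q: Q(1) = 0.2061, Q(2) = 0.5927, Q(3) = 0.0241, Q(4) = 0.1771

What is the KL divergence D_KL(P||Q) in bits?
1.0575 bits

D_KL(P||Q) = Σ P(x) log₂(P(x)/Q(x))

Computing term by term:
  P(1)·log₂(P(1)/Q(1)) = 0.1577·log₂(0.1577/0.2061) = -0.06090
  P(2)·log₂(P(2)/Q(2)) = 0.4485·log₂(0.4485/0.5927) = -0.18038
  P(3)·log₂(P(3)/Q(3)) = 0.356·log₂(0.356/0.0241) = 1.38298
  P(4)·log₂(P(4)/Q(4)) = 0.0378·log₂(0.0378/0.1771) = -0.08422

D_KL(P||Q) = -0.06090 - 0.18038 + 1.38298 - 0.08422 = 1.05748 ≈ 1.0575 bits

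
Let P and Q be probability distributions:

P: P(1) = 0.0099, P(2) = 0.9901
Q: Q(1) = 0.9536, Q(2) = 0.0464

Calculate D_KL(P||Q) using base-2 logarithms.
4.3064 bits

D_KL(P||Q) = Σ P(x) log₂(P(x)/Q(x))

Computing term by term:
  P(1)·log₂(P(1)/Q(1)) = 0.0099·log₂(0.0099/0.9536) = -0.06524
  P(2)·log₂(P(2)/Q(2)) = 0.9901·log₂(0.9901/0.0464) = 4.37167

D_KL(P||Q) = -0.06524 + 4.37167 = 4.30643 ≈ 4.3064 bits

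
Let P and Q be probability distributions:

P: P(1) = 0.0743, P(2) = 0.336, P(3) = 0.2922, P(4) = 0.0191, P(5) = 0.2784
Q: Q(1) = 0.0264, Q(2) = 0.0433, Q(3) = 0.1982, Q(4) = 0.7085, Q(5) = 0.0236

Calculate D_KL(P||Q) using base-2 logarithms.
2.1594 bits

D_KL(P||Q) = Σ P(x) log₂(P(x)/Q(x))

Computing term by term:
  P(1)·log₂(P(1)/Q(1)) = 0.0743·log₂(0.0743/0.0264) = 0.11092
  P(2)·log₂(P(2)/Q(2)) = 0.336·log₂(0.336/0.0433) = 0.99322
  P(3)·log₂(P(3)/Q(3)) = 0.2922·log₂(0.2922/0.1982) = 0.16363
  P(4)·log₂(P(4)/Q(4)) = 0.0191·log₂(0.0191/0.7085) = -0.09957
  P(5)·log₂(P(5)/Q(5)) = 0.2784·log₂(0.2784/0.0236) = 0.99119

D_KL(P||Q) = 0.11092 + 0.99322 + 0.16363 - 0.09957 + 0.99119 = 2.15939 ≈ 2.1594 bits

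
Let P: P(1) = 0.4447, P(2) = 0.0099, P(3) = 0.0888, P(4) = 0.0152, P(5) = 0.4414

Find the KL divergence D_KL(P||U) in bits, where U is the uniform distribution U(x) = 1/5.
0.8133 bits

U(i) = 1/5 for all i

D_KL(P||U) = Σ P(x) log₂(P(x) / (1/5))
           = Σ P(x) log₂(P(x)) + log₂(5)
           = log₂(5) - H(P)

H(P) = -Σ P(x) log₂(P(x)):
  -P(1)·log₂(P(1)) = -(0.4447)·log₂(0.4447) = 0.51990
  -P(2)·log₂(P(2)) = -(0.0099)·log₂(0.0099) = 0.06592
  -P(3)·log₂(P(3)) = -(0.0888)·log₂(0.0888) = 0.31020
  -P(4)·log₂(P(4)) = -(0.0152)·log₂(0.0152) = 0.09180
  -P(5)·log₂(P(5)) = -(0.4414)·log₂(0.4414) = 0.52078
H(P) = 0.51990 + 0.06592 + 0.31020 + 0.09180 + 0.52078 = 1.50860 bits

log₂(5) = 2.32193 bits

D_KL(P||U) = 2.32193 - 1.50860 = 0.81333 ≈ 0.8133 bits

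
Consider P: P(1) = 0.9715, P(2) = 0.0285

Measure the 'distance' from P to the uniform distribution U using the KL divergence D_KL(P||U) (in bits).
0.8132 bits

U(i) = 1/2 for all i

D_KL(P||U) = Σ P(x) log₂(P(x) / (1/2))
           = Σ P(x) log₂(P(x)) + log₂(2)
           = log₂(2) - H(P)

H(P) = -Σ P(x) log₂(P(x)):
  -P(1)·log₂(P(1)) = -(0.9715)·log₂(0.9715) = 0.04053
  -P(2)·log₂(P(2)) = -(0.0285)·log₂(0.0285) = 0.14629
H(P) = 0.04053 + 0.14629 = 0.18682 bits

log₂(2) = 1.00000 bits

D_KL(P||U) = 1.00000 - 0.18682 = 0.81318 ≈ 0.8132 bits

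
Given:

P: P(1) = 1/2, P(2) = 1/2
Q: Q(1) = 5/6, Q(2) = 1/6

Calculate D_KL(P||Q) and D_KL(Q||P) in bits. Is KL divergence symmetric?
D_KL(P||Q) = 0.4240 bits, D_KL(Q||P) = 0.3500 bits. No, KL divergence is not symmetric.

D_KL(P||Q) = Σ P(x) log₂(P(x)/Q(x))

Computing term by term:
  P(1)·log₂(P(1)/Q(1)) = (1/2)·log₂((1/2)/(5/6)) = -0.36848
  P(2)·log₂(P(2)/Q(2)) = (1/2)·log₂((1/2)/(1/6)) = 0.79248

D_KL(P||Q) = -0.36848 + 0.79248 = 0.42400 ≈ 0.4240 bits

D_KL(Q||P) = Σ Q(x) log₂(Q(x)/P(x))

Computing term by term:
  Q(1)·log₂(Q(1)/P(1)) = (5/6)·log₂((5/6)/(1/2)) = 0.61414
  Q(2)·log₂(Q(2)/P(2)) = (1/6)·log₂((1/6)/(1/2)) = -0.26416

D_KL(Q||P) = 0.61414 - 0.26416 = 0.34998 ≈ 0.3500 bits

These are NOT equal (difference: 0.0740 bits). KL divergence is asymmetric: D_KL(P||Q) ≠ D_KL(Q||P) in general.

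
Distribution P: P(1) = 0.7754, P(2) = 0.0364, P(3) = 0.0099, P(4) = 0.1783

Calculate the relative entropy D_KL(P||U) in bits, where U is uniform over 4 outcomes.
1.0320 bits

U(i) = 1/4 for all i

D_KL(P||U) = Σ P(x) log₂(P(x) / (1/4))
           = Σ P(x) log₂(P(x)) + log₂(4)
           = log₂(4) - H(P)

H(P) = -Σ P(x) log₂(P(x)):
  -P(1)·log₂(P(1)) = -(0.7754)·log₂(0.7754) = 0.28456
  -P(2)·log₂(P(2)) = -(0.0364)·log₂(0.0364) = 0.17399
  -P(3)·log₂(P(3)) = -(0.0099)·log₂(0.0099) = 0.06592
  -P(4)·log₂(P(4)) = -(0.1783)·log₂(0.1783) = 0.44354
H(P) = 0.28456 + 0.17399 + 0.06592 + 0.44354 = 0.96801 bits

log₂(4) = 2.00000 bits

D_KL(P||U) = 2.00000 - 0.96801 = 1.03199 ≈ 1.0320 bits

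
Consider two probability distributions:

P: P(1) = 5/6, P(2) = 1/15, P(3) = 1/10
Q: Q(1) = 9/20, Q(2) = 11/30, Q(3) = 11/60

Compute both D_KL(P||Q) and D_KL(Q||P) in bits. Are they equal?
D_KL(P||Q) = 0.4894 bits, D_KL(Q||P) = 0.6621 bits. No, they are not equal.

D_KL(P||Q) = Σ P(x) log₂(P(x)/Q(x))

Computing term by term:
  P(1)·log₂(P(1)/Q(1)) = (5/6)·log₂((5/6)/(9/20)) = 0.74081
  P(2)·log₂(P(2)/Q(2)) = (1/15)·log₂((1/15)/(11/30)) = -0.16396
  P(3)·log₂(P(3)/Q(3)) = (1/10)·log₂((1/10)/(11/60)) = -0.08745

D_KL(P||Q) = 0.74081 - 0.16396 - 0.08745 = 0.48940 ≈ 0.4894 bits

D_KL(Q||P) = Σ Q(x) log₂(Q(x)/P(x))

Computing term by term:
  Q(1)·log₂(Q(1)/P(1)) = (9/20)·log₂((9/20)/(5/6)) = -0.40004
  Q(2)·log₂(Q(2)/P(2)) = (11/30)·log₂((11/30)/(1/15)) = 0.90179
  Q(3)·log₂(Q(3)/P(3)) = (11/60)·log₂((11/60)/(1/10)) = 0.16032

D_KL(Q||P) = -0.40004 + 0.90179 + 0.16032 = 0.66207 ≈ 0.6621 bits

These are NOT equal (difference: 0.1727 bits). KL divergence is asymmetric: D_KL(P||Q) ≠ D_KL(Q||P) in general.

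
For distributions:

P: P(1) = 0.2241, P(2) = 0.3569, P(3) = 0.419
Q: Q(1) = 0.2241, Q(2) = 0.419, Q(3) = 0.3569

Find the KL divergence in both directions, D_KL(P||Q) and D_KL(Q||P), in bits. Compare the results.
D_KL(P||Q) = 0.0144 bits, D_KL(Q||P) = 0.0144 bits. The two directions give exactly the same value for this pair.

D_KL(P||Q) = Σ P(x) log₂(P(x)/Q(x))

Computing term by term:
  P(1)·log₂(P(1)/Q(1)) = 0.2241·log₂(0.2241/0.2241) = 0.00000
  P(2)·log₂(P(2)/Q(2)) = 0.3569·log₂(0.3569/0.419) = -0.08260
  P(3)·log₂(P(3)/Q(3)) = 0.419·log₂(0.419/0.3569) = 0.09697

D_KL(P||Q) = 0.00000 - 0.08260 + 0.09697 = 0.01437 ≈ 0.0144 bits

D_KL(Q||P) = Σ Q(x) log₂(Q(x)/P(x))

Computing term by term:
  Q(1)·log₂(Q(1)/P(1)) = 0.2241·log₂(0.2241/0.2241) = 0.00000
  Q(2)·log₂(Q(2)/P(2)) = 0.419·log₂(0.419/0.3569) = 0.09697
  Q(3)·log₂(Q(3)/P(3)) = 0.3569·log₂(0.3569/0.419) = -0.08260

D_KL(Q||P) = 0.00000 + 0.09697 - 0.08260 = 0.01437 ≈ 0.0144 bits

These ARE equal here. Q is P with outcomes relabeled (Q(2) = P(3), Q(3) = P(2)) by a relabeling that is its own inverse, so the two sums contain exactly the same terms in a different order. This is a special case — KL divergence is not symmetric in general: D_KL(P||Q) ≠ D_KL(Q||P) for most P, Q.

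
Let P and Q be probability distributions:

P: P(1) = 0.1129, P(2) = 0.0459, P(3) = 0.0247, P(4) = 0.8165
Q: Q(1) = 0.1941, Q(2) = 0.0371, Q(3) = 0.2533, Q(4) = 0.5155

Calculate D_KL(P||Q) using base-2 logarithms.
0.3846 bits

D_KL(P||Q) = Σ P(x) log₂(P(x)/Q(x))

Computing term by term:
  P(1)·log₂(P(1)/Q(1)) = 0.1129·log₂(0.1129/0.1941) = -0.08826
  P(2)·log₂(P(2)/Q(2)) = 0.0459·log₂(0.0459/0.0371) = 0.01409
  P(3)·log₂(P(3)/Q(3)) = 0.0247·log₂(0.0247/0.2533) = -0.08295
  P(4)·log₂(P(4)/Q(4)) = 0.8165·log₂(0.8165/0.5155) = 0.54173

D_KL(P||Q) = -0.08826 + 0.01409 - 0.08295 + 0.54173 = 0.38461 ≈ 0.3846 bits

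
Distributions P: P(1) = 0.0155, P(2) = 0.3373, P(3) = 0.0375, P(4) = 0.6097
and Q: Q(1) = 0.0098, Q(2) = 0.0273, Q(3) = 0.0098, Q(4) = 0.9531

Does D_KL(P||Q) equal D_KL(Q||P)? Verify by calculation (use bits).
D_KL(P||Q) = 0.9133 bits, D_KL(Q||P) = 0.4898 bits. No — D_KL(P||Q) ≠ D_KL(Q||P) for this pair.

D_KL(P||Q) = Σ P(x) log₂(P(x)/Q(x))

Computing term by term:
  P(1)·log₂(P(1)/Q(1)) = 0.0155·log₂(0.0155/0.0098) = 0.01025
  P(2)·log₂(P(2)/Q(2)) = 0.3373·log₂(0.3373/0.0273) = 1.22341
  P(3)·log₂(P(3)/Q(3)) = 0.0375·log₂(0.0375/0.0098) = 0.07260
  P(4)·log₂(P(4)/Q(4)) = 0.6097·log₂(0.6097/0.9531) = -0.39297

D_KL(P||Q) = 0.01025 + 1.22341 + 0.07260 - 0.39297 = 0.91329 ≈ 0.9133 bits

D_KL(Q||P) = Σ Q(x) log₂(Q(x)/P(x))

Computing term by term:
  Q(1)·log₂(Q(1)/P(1)) = 0.0098·log₂(0.0098/0.0155) = -0.00648
  Q(2)·log₂(Q(2)/P(2)) = 0.0273·log₂(0.0273/0.3373) = -0.09902
  Q(3)·log₂(Q(3)/P(3)) = 0.0098·log₂(0.0098/0.0375) = -0.01897
  Q(4)·log₂(Q(4)/P(4)) = 0.9531·log₂(0.9531/0.6097) = 0.61430

D_KL(Q||P) = -0.00648 - 0.09902 - 0.01897 + 0.61430 = 0.48983 ≈ 0.4898 bits

These are NOT equal (difference: 0.4235 bits). KL divergence is asymmetric: D_KL(P||Q) ≠ D_KL(Q||P) in general.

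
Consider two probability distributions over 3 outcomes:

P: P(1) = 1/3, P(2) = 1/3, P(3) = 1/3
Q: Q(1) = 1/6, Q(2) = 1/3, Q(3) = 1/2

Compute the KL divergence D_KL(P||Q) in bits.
0.1383 bits

D_KL(P||Q) = Σ P(x) log₂(P(x)/Q(x))

Computing term by term:
  P(1)·log₂(P(1)/Q(1)) = (1/3)·log₂((1/3)/(1/6)) = 0.33333
  P(2)·log₂(P(2)/Q(2)) = (1/3)·log₂((1/3)/(1/3)) = 0.00000
  P(3)·log₂(P(3)/Q(3)) = (1/3)·log₂((1/3)/(1/2)) = -0.19499

D_KL(P||Q) = 0.33333 + 0.00000 - 0.19499 = 0.13834 ≈ 0.1383 bits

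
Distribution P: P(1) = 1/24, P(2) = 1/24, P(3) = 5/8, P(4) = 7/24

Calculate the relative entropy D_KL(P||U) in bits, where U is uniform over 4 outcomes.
0.6757 bits

U(i) = 1/4 for all i

D_KL(P||U) = Σ P(x) log₂(P(x) / (1/4))
           = Σ P(x) log₂(P(x)) + log₂(4)
           = log₂(4) - H(P)

H(P) = -Σ P(x) log₂(P(x)):
  -P(1)·log₂(P(1)) = -(1/24)·log₂(1/24) = 0.19104
  -P(2)·log₂(P(2)) = -(1/24)·log₂(1/24) = 0.19104
  -P(3)·log₂(P(3)) = -(5/8)·log₂(5/8) = 0.42379
  -P(4)·log₂(P(4)) = -(7/24)·log₂(7/24) = 0.51847
H(P) = 0.19104 + 0.19104 + 0.42379 + 0.51847 = 1.32434 bits

log₂(4) = 2.00000 bits

D_KL(P||U) = 2.00000 - 1.32434 = 0.67566 ≈ 0.6757 bits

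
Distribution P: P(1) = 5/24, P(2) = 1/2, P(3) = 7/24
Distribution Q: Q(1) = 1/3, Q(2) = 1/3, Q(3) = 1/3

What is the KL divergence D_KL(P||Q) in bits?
0.0950 bits

D_KL(P||Q) = Σ P(x) log₂(P(x)/Q(x))

Computing term by term:
  P(1)·log₂(P(1)/Q(1)) = (5/24)·log₂((5/24)/(1/3)) = -0.14126
  P(2)·log₂(P(2)/Q(2)) = (1/2)·log₂((1/2)/(1/3)) = 0.29248
  P(3)·log₂(P(3)/Q(3)) = (7/24)·log₂((7/24)/(1/3)) = -0.05619

D_KL(P||Q) = -0.14126 + 0.29248 - 0.05619 = 0.09503 ≈ 0.0950 bits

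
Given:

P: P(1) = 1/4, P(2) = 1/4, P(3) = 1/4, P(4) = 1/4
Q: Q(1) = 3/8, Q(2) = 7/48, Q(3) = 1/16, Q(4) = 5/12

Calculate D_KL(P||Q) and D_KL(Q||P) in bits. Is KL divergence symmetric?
D_KL(P||Q) = 0.3639 bits, D_KL(Q||P) = 0.2880 bits. No, KL divergence is not symmetric.

D_KL(P||Q) = Σ P(x) log₂(P(x)/Q(x))

Computing term by term:
  P(1)·log₂(P(1)/Q(1)) = (1/4)·log₂((1/4)/(3/8)) = -0.14624
  P(2)·log₂(P(2)/Q(2)) = (1/4)·log₂((1/4)/(7/48)) = 0.19440
  P(3)·log₂(P(3)/Q(3)) = (1/4)·log₂((1/4)/(1/16)) = 0.50000
  P(4)·log₂(P(4)/Q(4)) = (1/4)·log₂((1/4)/(5/12)) = -0.18424

D_KL(P||Q) = -0.14624 + 0.19440 + 0.50000 - 0.18424 = 0.36392 ≈ 0.3639 bits

D_KL(Q||P) = Σ Q(x) log₂(Q(x)/P(x))

Computing term by term:
  Q(1)·log₂(Q(1)/P(1)) = (3/8)·log₂((3/8)/(1/4)) = 0.21936
  Q(2)·log₂(Q(2)/P(2)) = (7/48)·log₂((7/48)/(1/4)) = -0.11340
  Q(3)·log₂(Q(3)/P(3)) = (1/16)·log₂((1/16)/(1/4)) = -0.12500
  Q(4)·log₂(Q(4)/P(4)) = (5/12)·log₂((5/12)/(1/4)) = 0.30707

D_KL(Q||P) = 0.21936 - 0.11340 - 0.12500 + 0.30707 = 0.28803 ≈ 0.2880 bits

These are NOT equal (difference: 0.0759 bits). KL divergence is asymmetric: D_KL(P||Q) ≠ D_KL(Q||P) in general.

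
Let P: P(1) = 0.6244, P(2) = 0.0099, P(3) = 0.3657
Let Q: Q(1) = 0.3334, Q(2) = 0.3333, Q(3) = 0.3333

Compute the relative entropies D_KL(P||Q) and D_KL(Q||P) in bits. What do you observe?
D_KL(P||Q) = 0.5639 bits, D_KL(Q||P) = 1.3445 bits. The two directions give different values (D_KL(Q||P) exceeds D_KL(P||Q) by 0.7806 bits): KL divergence is asymmetric.

D_KL(P||Q) = Σ P(x) log₂(P(x)/Q(x))

Computing term by term:
  P(1)·log₂(P(1)/Q(1)) = 0.6244·log₂(0.6244/0.3334) = 0.56522
  P(2)·log₂(P(2)/Q(2)) = 0.0099·log₂(0.0099/0.3333) = -0.05023
  P(3)·log₂(P(3)/Q(3)) = 0.3657·log₂(0.3657/0.3333) = 0.04895

D_KL(P||Q) = 0.56522 - 0.05023 + 0.04895 = 0.56394 ≈ 0.5639 bits

D_KL(Q||P) = Σ Q(x) log₂(Q(x)/P(x))

Computing term by term:
  Q(1)·log₂(Q(1)/P(1)) = 0.3334·log₂(0.3334/0.6244) = -0.30180
  Q(2)·log₂(Q(2)/P(2)) = 0.3333·log₂(0.3333/0.0099) = 1.69091
  Q(3)·log₂(Q(3)/P(3)) = 0.3333·log₂(0.3333/0.3657) = -0.04461

D_KL(Q||P) = -0.30180 + 1.69091 - 0.04461 = 1.34450 ≈ 1.3445 bits

These are NOT equal (difference: 0.7806 bits). KL divergence is asymmetric: D_KL(P||Q) ≠ D_KL(Q||P) in general.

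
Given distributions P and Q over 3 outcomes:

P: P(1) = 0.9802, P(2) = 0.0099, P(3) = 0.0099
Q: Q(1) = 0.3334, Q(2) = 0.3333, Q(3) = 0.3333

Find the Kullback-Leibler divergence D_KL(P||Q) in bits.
1.4246 bits

D_KL(P||Q) = Σ P(x) log₂(P(x)/Q(x))

Computing term by term:
  P(1)·log₂(P(1)/Q(1)) = 0.9802·log₂(0.9802/0.3334) = 1.52502
  P(2)·log₂(P(2)/Q(2)) = 0.0099·log₂(0.0099/0.3333) = -0.05023
  P(3)·log₂(P(3)/Q(3)) = 0.0099·log₂(0.0099/0.3333) = -0.05023

D_KL(P||Q) = 1.52502 - 0.05023 - 0.05023 = 1.42456 ≈ 1.4246 bits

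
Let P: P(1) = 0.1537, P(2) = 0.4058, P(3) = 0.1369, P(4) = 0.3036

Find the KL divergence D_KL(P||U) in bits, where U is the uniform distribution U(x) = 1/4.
0.1419 bits

U(i) = 1/4 for all i

D_KL(P||U) = Σ P(x) log₂(P(x) / (1/4))
           = Σ P(x) log₂(P(x)) + log₂(4)
           = log₂(4) - H(P)

H(P) = -Σ P(x) log₂(P(x)):
  -P(1)·log₂(P(1)) = -(0.1537)·log₂(0.1537) = 0.41527
  -P(2)·log₂(P(2)) = -(0.4058)·log₂(0.4058) = 0.52801
  -P(3)·log₂(P(3)) = -(0.1369)·log₂(0.1369) = 0.39274
  -P(4)·log₂(P(4)) = -(0.3036)·log₂(0.3036) = 0.52212
H(P) = 0.41527 + 0.52801 + 0.39274 + 0.52212 = 1.85814 bits

log₂(4) = 2.00000 bits

D_KL(P||U) = 2.00000 - 1.85814 = 0.14186 ≈ 0.1419 bits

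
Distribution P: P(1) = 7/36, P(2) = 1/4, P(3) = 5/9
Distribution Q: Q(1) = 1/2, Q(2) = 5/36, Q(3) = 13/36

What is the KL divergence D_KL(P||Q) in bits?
0.2923 bits

D_KL(P||Q) = Σ P(x) log₂(P(x)/Q(x))

Computing term by term:
  P(1)·log₂(P(1)/Q(1)) = (7/36)·log₂((7/36)/(1/2)) = -0.26494
  P(2)·log₂(P(2)/Q(2)) = (1/4)·log₂((1/4)/(5/36)) = 0.21200
  P(3)·log₂(P(3)/Q(3)) = (5/9)·log₂((5/9)/(13/36)) = 0.34527

D_KL(P||Q) = -0.26494 + 0.21200 + 0.34527 = 0.29233 ≈ 0.2923 bits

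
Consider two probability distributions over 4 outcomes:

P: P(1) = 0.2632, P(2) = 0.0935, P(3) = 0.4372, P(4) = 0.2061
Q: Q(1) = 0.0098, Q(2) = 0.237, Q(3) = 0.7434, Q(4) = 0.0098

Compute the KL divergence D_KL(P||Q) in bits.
1.6949 bits

D_KL(P||Q) = Σ P(x) log₂(P(x)/Q(x))

Computing term by term:
  P(1)·log₂(P(1)/Q(1)) = 0.2632·log₂(0.2632/0.0098) = 1.24947
  P(2)·log₂(P(2)/Q(2)) = 0.0935·log₂(0.0935/0.237) = -0.12546
  P(3)·log₂(P(3)/Q(3)) = 0.4372·log₂(0.4372/0.7434) = -0.33483
  P(4)·log₂(P(4)/Q(4)) = 0.2061·log₂(0.2061/0.0098) = 0.90569

D_KL(P||Q) = 1.24947 - 0.12546 - 0.33483 + 0.90569 = 1.69487 ≈ 1.6949 bits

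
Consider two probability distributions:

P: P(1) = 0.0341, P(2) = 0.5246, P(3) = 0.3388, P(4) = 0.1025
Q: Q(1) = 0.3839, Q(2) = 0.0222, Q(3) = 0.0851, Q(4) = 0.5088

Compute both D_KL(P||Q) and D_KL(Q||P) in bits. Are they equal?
D_KL(P||Q) = 2.7128 bits, D_KL(Q||P) = 2.2461 bits. No, they are not equal.

D_KL(P||Q) = Σ P(x) log₂(P(x)/Q(x))

Computing term by term:
  P(1)·log₂(P(1)/Q(1)) = 0.0341·log₂(0.0341/0.3839) = -0.11911
  P(2)·log₂(P(2)/Q(2)) = 0.5246·log₂(0.5246/0.0222) = 2.39353
  P(3)·log₂(P(3)/Q(3)) = 0.3388·log₂(0.3388/0.0851) = 0.67530
  P(4)·log₂(P(4)/Q(4)) = 0.1025·log₂(0.1025/0.5088) = -0.23693

D_KL(P||Q) = -0.11911 + 2.39353 + 0.67530 - 0.23693 = 2.71279 ≈ 2.7128 bits

D_KL(Q||P) = Σ Q(x) log₂(Q(x)/P(x))

Computing term by term:
  Q(1)·log₂(Q(1)/P(1)) = 0.3839·log₂(0.3839/0.0341) = 1.34092
  Q(2)·log₂(Q(2)/P(2)) = 0.0222·log₂(0.0222/0.5246) = -0.10129
  Q(3)·log₂(Q(3)/P(3)) = 0.0851·log₂(0.0851/0.3388) = -0.16962
  Q(4)·log₂(Q(4)/P(4)) = 0.5088·log₂(0.5088/0.1025) = 1.17608

D_KL(Q||P) = 1.34092 - 0.10129 - 0.16962 + 1.17608 = 2.24609 ≈ 2.2461 bits

These are NOT equal (difference: 0.4667 bits). KL divergence is asymmetric: D_KL(P||Q) ≠ D_KL(Q||P) in general.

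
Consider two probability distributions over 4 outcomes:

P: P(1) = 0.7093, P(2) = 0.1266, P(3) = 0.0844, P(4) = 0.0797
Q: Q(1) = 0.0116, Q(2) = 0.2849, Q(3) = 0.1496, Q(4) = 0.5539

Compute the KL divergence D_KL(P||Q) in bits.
3.7684 bits

D_KL(P||Q) = Σ P(x) log₂(P(x)/Q(x))

Computing term by term:
  P(1)·log₂(P(1)/Q(1)) = 0.7093·log₂(0.7093/0.0116) = 4.20913
  P(2)·log₂(P(2)/Q(2)) = 0.1266·log₂(0.1266/0.2849) = -0.14814
  P(3)·log₂(P(3)/Q(3)) = 0.0844·log₂(0.0844/0.1496) = -0.06970
  P(4)·log₂(P(4)/Q(4)) = 0.0797·log₂(0.0797/0.5539) = -0.22292

D_KL(P||Q) = 4.20913 - 0.14814 - 0.06970 - 0.22292 = 3.76837 ≈ 3.7684 bits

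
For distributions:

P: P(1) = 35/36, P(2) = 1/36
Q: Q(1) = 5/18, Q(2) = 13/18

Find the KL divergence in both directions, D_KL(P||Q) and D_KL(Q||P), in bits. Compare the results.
D_KL(P||Q) = 1.6266 bits, D_KL(Q||P) = 2.8927 bits. D_KL(Q||P) is larger than D_KL(P||Q) by 1.2661 bits; the two directions differ.

D_KL(P||Q) = Σ P(x) log₂(P(x)/Q(x))

Computing term by term:
  P(1)·log₂(P(1)/Q(1)) = (35/36)·log₂((35/36)/(5/18)) = 1.75715
  P(2)·log₂(P(2)/Q(2)) = (1/36)·log₂((1/36)/(13/18)) = -0.13057

D_KL(P||Q) = 1.75715 - 0.13057 = 1.62658 ≈ 1.6266 bits

D_KL(Q||P) = Σ Q(x) log₂(Q(x)/P(x))

Computing term by term:
  Q(1)·log₂(Q(1)/P(1)) = (5/18)·log₂((5/18)/(35/36)) = -0.50204
  Q(2)·log₂(Q(2)/P(2)) = (13/18)·log₂((13/18)/(1/36)) = 3.39476

D_KL(Q||P) = -0.50204 + 3.39476 = 2.89272 ≈ 2.8927 bits

These are NOT equal (difference: 1.2661 bits). KL divergence is asymmetric: D_KL(P||Q) ≠ D_KL(Q||P) in general.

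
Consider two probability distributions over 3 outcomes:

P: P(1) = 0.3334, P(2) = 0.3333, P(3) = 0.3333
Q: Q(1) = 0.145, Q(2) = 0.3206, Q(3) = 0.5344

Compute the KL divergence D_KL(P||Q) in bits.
0.1922 bits

D_KL(P||Q) = Σ P(x) log₂(P(x)/Q(x))

Computing term by term:
  P(1)·log₂(P(1)/Q(1)) = 0.3334·log₂(0.3334/0.145) = 0.40048
  P(2)·log₂(P(2)/Q(2)) = 0.3333·log₂(0.3333/0.3206) = 0.01868
  P(3)·log₂(P(3)/Q(3)) = 0.3333·log₂(0.3333/0.5344) = -0.22701

D_KL(P||Q) = 0.40048 + 0.01868 - 0.22701 = 0.19215 ≈ 0.1922 bits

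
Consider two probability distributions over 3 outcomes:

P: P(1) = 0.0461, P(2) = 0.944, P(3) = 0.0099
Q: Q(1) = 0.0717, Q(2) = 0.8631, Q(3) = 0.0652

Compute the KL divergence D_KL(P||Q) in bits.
0.0657 bits

D_KL(P||Q) = Σ P(x) log₂(P(x)/Q(x))

Computing term by term:
  P(1)·log₂(P(1)/Q(1)) = 0.0461·log₂(0.0461/0.0717) = -0.02938
  P(2)·log₂(P(2)/Q(2)) = 0.944·log₂(0.944/0.8631) = 0.12202
  P(3)·log₂(P(3)/Q(3)) = 0.0099·log₂(0.0099/0.0652) = -0.02692

D_KL(P||Q) = -0.02938 + 0.12202 - 0.02692 = 0.06572 ≈ 0.0657 bits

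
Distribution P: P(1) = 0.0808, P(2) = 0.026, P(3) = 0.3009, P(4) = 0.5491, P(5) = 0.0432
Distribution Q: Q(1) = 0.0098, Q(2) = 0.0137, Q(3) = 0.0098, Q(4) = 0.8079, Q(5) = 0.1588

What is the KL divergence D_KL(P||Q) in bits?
1.3695 bits

D_KL(P||Q) = Σ P(x) log₂(P(x)/Q(x))

Computing term by term:
  P(1)·log₂(P(1)/Q(1)) = 0.0808·log₂(0.0808/0.0098) = 0.24591
  P(2)·log₂(P(2)/Q(2)) = 0.026·log₂(0.026/0.0137) = 0.02403
  P(3)·log₂(P(3)/Q(3)) = 0.3009·log₂(0.3009/0.0098) = 1.48655
  P(4)·log₂(P(4)/Q(4)) = 0.5491·log₂(0.5491/0.8079) = -0.30591
  P(5)·log₂(P(5)/Q(5)) = 0.0432·log₂(0.0432/0.1588) = -0.08113

D_KL(P||Q) = 0.24591 + 0.02403 + 1.48655 - 0.30591 - 0.08113 = 1.36945 ≈ 1.3695 bits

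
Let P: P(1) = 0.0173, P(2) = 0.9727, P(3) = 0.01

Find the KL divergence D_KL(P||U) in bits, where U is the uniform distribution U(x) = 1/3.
1.3784 bits

U(i) = 1/3 for all i

D_KL(P||U) = Σ P(x) log₂(P(x) / (1/3))
           = Σ P(x) log₂(P(x)) + log₂(3)
           = log₂(3) - H(P)

H(P) = -Σ P(x) log₂(P(x)):
  -P(1)·log₂(P(1)) = -(0.0173)·log₂(0.0173) = 0.10126
  -P(2)·log₂(P(2)) = -(0.9727)·log₂(0.9727) = 0.03884
  -P(3)·log₂(P(3)) = -(0.01)·log₂(0.01) = 0.06644
H(P) = 0.10126 + 0.03884 + 0.06644 = 0.20654 bits

log₂(3) = 1.58496 bits

D_KL(P||U) = 1.58496 - 0.20654 = 1.37842 ≈ 1.3784 bits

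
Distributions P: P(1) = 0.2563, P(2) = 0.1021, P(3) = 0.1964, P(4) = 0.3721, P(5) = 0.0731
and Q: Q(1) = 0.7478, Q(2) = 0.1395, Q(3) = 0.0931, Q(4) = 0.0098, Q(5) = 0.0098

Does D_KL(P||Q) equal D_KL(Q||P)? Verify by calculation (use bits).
D_KL(P||Q) = 1.9338 bits, D_KL(Q||P) = 1.0379 bits. No — D_KL(P||Q) ≠ D_KL(Q||P) for this pair.

D_KL(P||Q) = Σ P(x) log₂(P(x)/Q(x))

Computing term by term:
  P(1)·log₂(P(1)/Q(1)) = 0.2563·log₂(0.2563/0.7478) = -0.39594
  P(2)·log₂(P(2)/Q(2)) = 0.1021·log₂(0.1021/0.1395) = -0.04597
  P(3)·log₂(P(3)/Q(3)) = 0.1964·log₂(0.1964/0.0931) = 0.21151
  P(4)·log₂(P(4)/Q(4)) = 0.3721·log₂(0.3721/0.0098) = 1.95232
  P(5)·log₂(P(5)/Q(5)) = 0.0731·log₂(0.0731/0.0098) = 0.21192

D_KL(P||Q) = -0.39594 - 0.04597 + 0.21151 + 1.95232 + 0.21192 = 1.93384 ≈ 1.9338 bits

D_KL(Q||P) = Σ Q(x) log₂(Q(x)/P(x))

Computing term by term:
  Q(1)·log₂(Q(1)/P(1)) = 0.7478·log₂(0.7478/0.2563) = 1.15522
  Q(2)·log₂(Q(2)/P(2)) = 0.1395·log₂(0.1395/0.1021) = 0.06281
  Q(3)·log₂(Q(3)/P(3)) = 0.0931·log₂(0.0931/0.1964) = -0.10026
  Q(4)·log₂(Q(4)/P(4)) = 0.0098·log₂(0.0098/0.3721) = -0.05142
  Q(5)·log₂(Q(5)/P(5)) = 0.0098·log₂(0.0098/0.0731) = -0.02841

D_KL(Q||P) = 1.15522 + 0.06281 - 0.10026 - 0.05142 - 0.02841 = 1.03794 ≈ 1.0379 bits

These are NOT equal (difference: 0.8959 bits). KL divergence is asymmetric: D_KL(P||Q) ≠ D_KL(Q||P) in general.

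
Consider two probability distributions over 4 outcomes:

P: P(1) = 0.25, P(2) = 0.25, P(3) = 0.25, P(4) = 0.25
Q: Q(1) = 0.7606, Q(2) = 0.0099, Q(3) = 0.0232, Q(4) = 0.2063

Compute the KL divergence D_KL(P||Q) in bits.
1.6900 bits

D_KL(P||Q) = Σ P(x) log₂(P(x)/Q(x))

Computing term by term:
  P(1)·log₂(P(1)/Q(1)) = 0.25·log₂(0.25/0.7606) = -0.40130
  P(2)·log₂(P(2)/Q(2)) = 0.25·log₂(0.25/0.0099) = 1.16459
  P(3)·log₂(P(3)/Q(3)) = 0.25·log₂(0.25/0.0232) = 0.85743
  P(4)·log₂(P(4)/Q(4)) = 0.25·log₂(0.25/0.2063) = 0.06930

D_KL(P||Q) = -0.40130 + 1.16459 + 0.85743 + 0.06930 = 1.69002 ≈ 1.6900 bits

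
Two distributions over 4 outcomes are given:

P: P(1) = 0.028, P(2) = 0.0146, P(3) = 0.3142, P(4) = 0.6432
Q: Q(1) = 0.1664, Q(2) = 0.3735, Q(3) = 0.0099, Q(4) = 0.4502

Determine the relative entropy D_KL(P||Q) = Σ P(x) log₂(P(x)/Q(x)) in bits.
1.7580 bits

D_KL(P||Q) = Σ P(x) log₂(P(x)/Q(x))

Computing term by term:
  P(1)·log₂(P(1)/Q(1)) = 0.028·log₂(0.028/0.1664) = -0.07199
  P(2)·log₂(P(2)/Q(2)) = 0.0146·log₂(0.0146/0.3735) = -0.06829
  P(3)·log₂(P(3)/Q(3)) = 0.3142·log₂(0.3142/0.0099) = 1.56726
  P(4)·log₂(P(4)/Q(4)) = 0.6432·log₂(0.6432/0.4502) = 0.33106

D_KL(P||Q) = -0.07199 - 0.06829 + 1.56726 + 0.33106 = 1.75804 ≈ 1.7580 bits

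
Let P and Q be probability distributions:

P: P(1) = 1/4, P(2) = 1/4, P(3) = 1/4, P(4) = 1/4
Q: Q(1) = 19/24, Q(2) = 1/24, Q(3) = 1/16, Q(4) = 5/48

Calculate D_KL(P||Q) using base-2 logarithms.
1.0463 bits

D_KL(P||Q) = Σ P(x) log₂(P(x)/Q(x))

Computing term by term:
  P(1)·log₂(P(1)/Q(1)) = (1/4)·log₂((1/4)/(19/24)) = -0.41574
  P(2)·log₂(P(2)/Q(2)) = (1/4)·log₂((1/4)/(1/24)) = 0.64624
  P(3)·log₂(P(3)/Q(3)) = (1/4)·log₂((1/4)/(1/16)) = 0.50000
  P(4)·log₂(P(4)/Q(4)) = (1/4)·log₂((1/4)/(5/48)) = 0.31576

D_KL(P||Q) = -0.41574 + 0.64624 + 0.50000 + 0.31576 = 1.04626 ≈ 1.0463 bits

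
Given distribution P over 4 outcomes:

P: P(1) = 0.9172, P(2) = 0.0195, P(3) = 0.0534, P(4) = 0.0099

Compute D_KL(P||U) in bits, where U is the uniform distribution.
1.4832 bits

U(i) = 1/4 for all i

D_KL(P||U) = Σ P(x) log₂(P(x) / (1/4))
           = Σ P(x) log₂(P(x)) + log₂(4)
           = log₂(4) - H(P)

H(P) = -Σ P(x) log₂(P(x)):
  -P(1)·log₂(P(1)) = -(0.9172)·log₂(0.9172) = 0.11437
  -P(2)·log₂(P(2)) = -(0.0195)·log₂(0.0195) = 0.11077
  -P(3)·log₂(P(3)) = -(0.0534)·log₂(0.0534) = 0.22572
  -P(4)·log₂(P(4)) = -(0.0099)·log₂(0.0099) = 0.06592
H(P) = 0.11437 + 0.11077 + 0.22572 + 0.06592 = 0.51678 bits

log₂(4) = 2.00000 bits

D_KL(P||U) = 2.00000 - 0.51678 = 1.48322 ≈ 1.4832 bits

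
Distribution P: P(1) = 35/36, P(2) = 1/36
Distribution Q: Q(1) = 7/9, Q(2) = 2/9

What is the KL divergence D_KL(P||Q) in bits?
0.2297 bits

D_KL(P||Q) = Σ P(x) log₂(P(x)/Q(x))

Computing term by term:
  P(1)·log₂(P(1)/Q(1)) = (35/36)·log₂((35/36)/(7/9)) = 0.31299
  P(2)·log₂(P(2)/Q(2)) = (1/36)·log₂((1/36)/(2/9)) = -0.08333

D_KL(P||Q) = 0.31299 - 0.08333 = 0.22966 ≈ 0.2297 bits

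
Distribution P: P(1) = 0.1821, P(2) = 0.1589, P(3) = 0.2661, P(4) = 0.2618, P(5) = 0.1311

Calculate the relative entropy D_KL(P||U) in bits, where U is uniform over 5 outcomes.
0.0541 bits

U(i) = 1/5 for all i

D_KL(P||U) = Σ P(x) log₂(P(x) / (1/5))
           = Σ P(x) log₂(P(x)) + log₂(5)
           = log₂(5) - H(P)

H(P) = -Σ P(x) log₂(P(x)):
  -P(1)·log₂(P(1)) = -(0.1821)·log₂(0.1821) = 0.44746
  -P(2)·log₂(P(2)) = -(0.1589)·log₂(0.1589) = 0.42169
  -P(3)·log₂(P(3)) = -(0.2661)·log₂(0.2661) = 0.50824
  -P(4)·log₂(P(4)) = -(0.2618)·log₂(0.2618) = 0.50618
  -P(5)·log₂(P(5)) = -(0.1311)·log₂(0.1311) = 0.38429
H(P) = 0.44746 + 0.42169 + 0.50824 + 0.50618 + 0.38429 = 2.26786 bits

log₂(5) = 2.32193 bits

D_KL(P||U) = 2.32193 - 2.26786 = 0.05407 ≈ 0.0541 bits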